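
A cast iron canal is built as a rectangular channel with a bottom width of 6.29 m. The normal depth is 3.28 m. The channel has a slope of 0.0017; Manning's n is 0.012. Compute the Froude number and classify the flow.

Flow area A = b·y = 6.29 × 3.28 = 20.63 m². Wetted perimeter P = b + 2y = 6.29 + 2×3.28 = 12.85 m.
Hydraulic radius R = A/P = 20.63/12.85 = 1.606 m.
V = (1/n) R^(2/3) √S = (1/0.012) × 1.606^(2/3) × √0.0017 = 4.711 m/s. Hydraulic depth D_h = A/T = 20.63/6.29 = 3.28 m.
Froude number Fr = V/√(g·D_h) = 4.711/√(9.81×3.28) = 0.831, which is less than 1, so the flow is subcritical.

subcritical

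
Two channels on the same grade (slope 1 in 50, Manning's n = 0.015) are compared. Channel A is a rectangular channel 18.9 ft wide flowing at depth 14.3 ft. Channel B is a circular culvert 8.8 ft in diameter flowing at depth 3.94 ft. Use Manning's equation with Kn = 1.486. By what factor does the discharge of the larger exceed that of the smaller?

Channel A: Flow area A = b·y = 18.9 × 14.3 = 270.3 ft². Wetted perimeter P = b + 2y = 18.9 + 2×14.3 = 47.5 ft. Hydraulic radius R = A/P = 270.3/47.5 = 5.69 ft. Q_A = (1.486/0.015)·270.3·5.69^(2/3)·√0.02 = 12070 ft³/s.
Channel B: For a circular section of diameter D = 8.8 ft at depth y = 3.94 ft, the central angle is θ = 2 arccos(1 − 2y/D) = 2.932 rad. Then A = (D²/8)(θ − sin θ) = 26.37 ft² and P = Dθ/2 = 12.9 ft. Hydraulic radius R = A/P = 26.37/12.9 = 2.044 ft. Q_B = (1.486/0.015)·26.37·2.044^(2/3)·√0.02 = 595 ft³/s.
The larger discharge is 12070 ft³/s and the smaller is 595 ft³/s; the ratio is 20.3.

20.3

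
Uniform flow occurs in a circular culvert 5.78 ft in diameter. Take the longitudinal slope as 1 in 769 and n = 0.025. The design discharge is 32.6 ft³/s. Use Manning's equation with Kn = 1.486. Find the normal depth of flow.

y_n = 2.73 ft

Manning's equation rearranged: A R^(2/3) = nQ / (1.486·√S) = 0.025 × 32.6 / (1.486 × √0.0013) = 15.21.
Try y = 2.25 ft: A R^(2/3) = 10.75 — too small.
Try y = 3.01 ft: A R^(2/3) = 17.96 — too large.
Try y = 2.73 ft: A R^(2/3) = 15.21 — close enough.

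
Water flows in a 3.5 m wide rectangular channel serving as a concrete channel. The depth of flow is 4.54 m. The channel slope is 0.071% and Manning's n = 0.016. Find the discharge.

Q = 30.9 m³/s

Flow area A = b·y = 3.5 × 4.54 = 15.89 m². Wetted perimeter P = b + 2y = 3.5 + 2×4.54 = 12.58 m.
Hydraulic radius R = A/P = 15.89/12.58 = 1.263 m.
Manning's equation: Q = (1/n) A R^(2/3) S^(1/2) = (1/0.016) × 15.89 × 1.263^(2/3) × 0.00071^(1/2) = 30.9 m³/s.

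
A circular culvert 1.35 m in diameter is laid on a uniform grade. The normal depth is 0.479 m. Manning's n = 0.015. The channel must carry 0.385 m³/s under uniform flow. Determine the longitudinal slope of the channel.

S = 0.000952

For a circular section of diameter D = 1.35 m at depth y = 0.479 m, the central angle is θ = 2 arccos(1 − 2y/D) = 2.552 rad. Then A = (D²/8)(θ − sin θ) = 0.4549 m² and P = Dθ/2 = 1.723 m.
Hydraulic radius R = A/P = 0.4549/1.723 = 0.264 m.
From Manning's equation, S = [nQ / (1 A R^(2/3))]² = [0.015 × 0.385 / (1 × 0.4549 × 0.264^(2/3))]² = 0.000952.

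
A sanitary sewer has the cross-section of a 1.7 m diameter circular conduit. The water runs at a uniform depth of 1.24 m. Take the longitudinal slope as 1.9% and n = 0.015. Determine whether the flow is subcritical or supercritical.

supercritical

For a circular section of diameter D = 1.7 m at depth y = 1.24 m, the central angle is θ = 2 arccos(1 − 2y/D) = 4.095 rad. Then A = (D²/8)(θ − sin θ) = 1.774 m² and P = Dθ/2 = 3.481 m.
Hydraulic radius R = A/P = 1.774/3.481 = 0.5096 m.
V = (1/n) R^(2/3) √S = (1/0.015) × 0.5096^(2/3) × √0.019 = 5.863 m/s. Hydraulic depth D_h = A/T = 1.774/1.51 = 1.174 m.
Froude number Fr = V/√(g·D_h) = 5.863/√(9.81×1.174) = 1.73, which is greater than 1, so the flow is supercritical.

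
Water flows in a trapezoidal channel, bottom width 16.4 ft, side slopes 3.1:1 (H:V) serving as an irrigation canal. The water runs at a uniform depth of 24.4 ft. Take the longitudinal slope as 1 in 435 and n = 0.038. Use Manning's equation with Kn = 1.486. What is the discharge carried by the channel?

Q = 23000 ft³/s

With bottom width b = 16.4 ft and side slope z = 3.1: A = (b + zy)y = (16.4 + 3.1×24.4)×24.4 = 2246 ft²; P = b + 2y√(1+z²) = 16.4 + 2×24.4×3.257 = 175.4 ft.
Hydraulic radius R = A/P = 2246/175.4 = 12.81 ft.
Manning's equation: Q = (1.486/n) A R^(2/3) S^(1/2) = (1.486/0.038) × 2246 × 12.81^(2/3) × 0.002299^(1/2) = 23000 ft³/s.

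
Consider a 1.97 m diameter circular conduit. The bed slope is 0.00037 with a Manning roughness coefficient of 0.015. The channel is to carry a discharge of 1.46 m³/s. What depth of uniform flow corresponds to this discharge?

Manning's equation rearranged: A R^(2/3) = nQ / (1·√S) = 0.015 × 1.46 / (√0.00037) = 1.139.
At y = 1.22 m: A R^(2/3) = 1.34 — over.
At y = 0.799 m: A R^(2/3) = 0.657 — short.
At y = 1.1 m: A R^(2/3) = 1.141 — matches.

y_n = 1.1 m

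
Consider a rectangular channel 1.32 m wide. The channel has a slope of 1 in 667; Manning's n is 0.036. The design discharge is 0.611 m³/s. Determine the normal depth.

Manning's equation rearranged: A R^(2/3) = nQ / (1·√S) = 0.036 × 0.611 / (√0.001499) = 0.5681.
At y = 0.996 m: A R^(2/3) = 0.7101 — too large.
At y = 0.639 m: A R^(2/3) = 0.3984 — too small.
At y = 0.837 m: A R^(2/3) = 0.5684 — matches.

y_n = 0.837 m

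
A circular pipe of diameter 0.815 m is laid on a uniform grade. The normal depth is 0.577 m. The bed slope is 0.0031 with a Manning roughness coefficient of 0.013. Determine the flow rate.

For a circular section of diameter D = 0.815 m at depth y = 0.577 m, the central angle is θ = 2 arccos(1 − 2y/D) = 4 rad. Then A = (D²/8)(θ − sin θ) = 0.3949 m² and P = Dθ/2 = 1.63 m.
Hydraulic radius R = A/P = 0.3949/1.63 = 0.2423 m.
Manning's equation: Q = (1/n) A R^(2/3) S^(1/2) = (1/0.013) × 0.3949 × 0.2423^(2/3) × 0.0031^(1/2) = 0.657 m³/s.

Q = 0.657 m³/s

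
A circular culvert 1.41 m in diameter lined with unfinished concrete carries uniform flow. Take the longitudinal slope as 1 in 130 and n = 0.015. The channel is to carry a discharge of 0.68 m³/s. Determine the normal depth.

Manning's equation rearranged: A R^(2/3) = nQ / (1·√S) = 0.015 × 0.68 / (√0.007692) = 0.1163.
At y = 0.283 m: A R^(2/3) = 0.06872 — short.
At y = 0.4 m: A R^(2/3) = 0.1369 — over.
At y = 0.368 m: A R^(2/3) = 0.1162 — ≈ 0.1163.

y_n = 0.368 m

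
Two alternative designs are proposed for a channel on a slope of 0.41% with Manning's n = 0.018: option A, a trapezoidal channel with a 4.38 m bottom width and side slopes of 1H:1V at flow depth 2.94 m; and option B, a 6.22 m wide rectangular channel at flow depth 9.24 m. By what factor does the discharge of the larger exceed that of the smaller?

3.3

Channel A: With bottom width b = 4.38 m and side slope z = 1: A = (b + zy)y = (4.38 + 1×2.94)×2.94 = 21.52 m²; P = b + 2y√(1+z²) = 4.38 + 2×2.94×1.414 = 12.7 m. Hydraulic radius R = A/P = 21.52/12.7 = 1.695 m. Q_A = (1/0.018)·21.52·1.695^(2/3)·√0.0041 = 108.8 m³/s.
Channel B: Flow area A = b·y = 6.22 × 9.24 = 57.47 m². Wetted perimeter P = b + 2y = 6.22 + 2×9.24 = 24.7 m. Hydraulic radius R = A/P = 57.47/24.7 = 2.327 m. Q_B = (1/0.018)·57.47·2.327^(2/3)·√0.0041 = 359 m³/s.
The larger discharge is 359 m³/s and the smaller is 108.8 m³/s; the ratio is 3.3.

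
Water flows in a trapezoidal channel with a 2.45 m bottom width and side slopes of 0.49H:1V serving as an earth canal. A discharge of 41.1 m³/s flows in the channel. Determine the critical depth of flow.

At critical depth, Q² T / (g A³) = 1, i.e. A³/T = Q²/g = 41.1²/9.81 = 172.2.
Try y = 1.94 m: A³/T = 65.99 — low.
Try y = 2.88 m: A³/T = 260.8 — high.
Try y = 2.56 m: A³/T = 172 — close enough.

y_c = 2.56 m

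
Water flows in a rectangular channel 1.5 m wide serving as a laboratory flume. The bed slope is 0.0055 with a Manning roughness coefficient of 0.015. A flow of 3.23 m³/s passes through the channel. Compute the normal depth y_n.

Manning's equation rearranged: A R^(2/3) = nQ / (1·√S) = 0.015 × 3.23 / (√0.0055) = 0.6533.
Try y = 0.572 m: A R^(2/3) = 0.4052 — short.
Try y = 1.02 m: A R^(2/3) = 0.8746 — over.
Try y = 0.815 m: A R^(2/3) = 0.6532 — matches.

y_n = 0.815 m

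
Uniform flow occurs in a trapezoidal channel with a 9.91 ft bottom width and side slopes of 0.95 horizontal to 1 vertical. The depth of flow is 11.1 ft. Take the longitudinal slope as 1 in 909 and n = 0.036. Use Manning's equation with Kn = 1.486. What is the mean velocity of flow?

V = 4.32 ft/s

With bottom width b = 9.91 ft and side slope z = 0.95: A = (b + zy)y = (9.91 + 0.95×11.1)×11.1 = 227.1 ft²; P = b + 2y√(1+z²) = 9.91 + 2×11.1×1.379 = 40.53 ft.
Hydraulic radius R = A/P = 227.1/40.53 = 5.602 ft.
From Manning's equation, V = (1.486/n) R^(2/3) S^(1/2) = (1.486/0.036) × 5.602^(2/3) × 0.0011^(1/2) = 4.32 ft/s.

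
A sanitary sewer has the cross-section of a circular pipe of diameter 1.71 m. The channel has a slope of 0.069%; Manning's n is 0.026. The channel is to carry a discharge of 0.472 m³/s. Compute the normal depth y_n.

y_n = 0.708 m

Manning's equation rearranged: A R^(2/3) = nQ / (1·√S) = 0.026 × 0.472 / (√0.00069) = 0.4672.
At y = 0.558 m: A R^(2/3) = 0.3 — short.
At y = 0.879 m: A R^(2/3) = 0.6828 — over.
At y = 0.708 m: A R^(2/3) = 0.4677 — ≈ 0.4672.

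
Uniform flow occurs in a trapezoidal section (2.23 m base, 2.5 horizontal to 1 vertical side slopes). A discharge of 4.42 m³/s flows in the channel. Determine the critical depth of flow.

y_c = 0.588 m

At critical depth, Q² T / (g A³) = 1, i.e. A³/T = Q²/g = 4.42²/9.81 = 1.991.
At y = 0.48 m: A³/T = 0.9639 — low.
At y = 0.674 m: A³/T = 3.281 — high.
At y = 0.588 m: A³/T = 1.992 — ≈ 1.991.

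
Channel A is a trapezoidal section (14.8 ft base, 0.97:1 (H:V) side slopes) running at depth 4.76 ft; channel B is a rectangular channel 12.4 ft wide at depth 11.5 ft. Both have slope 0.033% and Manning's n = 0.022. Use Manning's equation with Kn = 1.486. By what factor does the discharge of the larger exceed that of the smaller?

Channel A: With bottom width b = 14.8 ft and side slope z = 0.97: A = (b + zy)y = (14.8 + 0.97×4.76)×4.76 = 92.43 ft²; P = b + 2y√(1+z²) = 14.8 + 2×4.76×1.393 = 28.06 ft. Hydraulic radius R = A/P = 92.43/28.06 = 3.294 ft. Q_A = (1.486/0.022)·92.43·3.294^(2/3)·√0.00033 = 251 ft³/s.
Channel B: Flow area A = b·y = 12.4 × 11.5 = 142.6 ft². Wetted perimeter P = b + 2y = 12.4 + 2×11.5 = 35.4 ft. Hydraulic radius R = A/P = 142.6/35.4 = 4.028 ft. Q_B = (1.486/0.022)·142.6·4.028^(2/3)·√0.00033 = 443 ft³/s.
The larger discharge is 443 ft³/s and the smaller is 251 ft³/s; the ratio is 1.76.

1.76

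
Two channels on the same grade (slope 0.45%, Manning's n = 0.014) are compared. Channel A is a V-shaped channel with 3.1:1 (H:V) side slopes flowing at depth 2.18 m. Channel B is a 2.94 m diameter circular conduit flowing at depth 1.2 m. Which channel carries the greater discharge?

Channel A: For a triangular section with side slope z = 3.1: A = zy² = 3.1×2.18² = 14.73 m²; P = 2y√(1+z²) = 2×2.18×3.257 = 14.2 m. Hydraulic radius R = A/P = 14.73/14.2 = 1.037 m. Q_A = (1/0.014)·14.73·1.037^(2/3)·√0.0045 = 72.34 m³/s.
Channel B: For a circular section of diameter D = 2.94 m at depth y = 1.2 m, the central angle is θ = 2 arccos(1 − 2y/D) = 2.772 rad. Then A = (D²/8)(θ − sin θ) = 2.605 m² and P = Dθ/2 = 4.075 m. Hydraulic radius R = A/P = 2.605/4.075 = 0.6393 m. Q_B = (1/0.014)·2.605·0.6393^(2/3)·√0.0045 = 9.263 m³/s.
Q_A = 72.34 m³/s vs Q_B = 9.263 m³/s, so channel A carries more.

channel A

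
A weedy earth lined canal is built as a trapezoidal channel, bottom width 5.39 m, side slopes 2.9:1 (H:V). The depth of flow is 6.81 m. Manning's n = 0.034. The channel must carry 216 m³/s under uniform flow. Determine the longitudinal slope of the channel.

With bottom width b = 5.39 m and side slope z = 2.9: A = (b + zy)y = (5.39 + 2.9×6.81)×6.81 = 171.2 m²; P = b + 2y√(1+z²) = 5.39 + 2×6.81×3.068 = 47.17 m.
Hydraulic radius R = A/P = 171.2/47.17 = 3.629 m.
From Manning's equation, S = [nQ / (1 A R^(2/3))]² = [0.034 × 216 / (1 × 171.2 × 3.629^(2/3))]² = 0.00033.

S = 0.00033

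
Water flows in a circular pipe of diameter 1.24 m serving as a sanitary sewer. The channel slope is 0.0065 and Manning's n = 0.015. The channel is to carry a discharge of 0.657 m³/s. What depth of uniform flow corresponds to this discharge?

Manning's equation rearranged: A R^(2/3) = nQ / (1·√S) = 0.015 × 0.657 / (√0.0065) = 0.1222.
Trying y = 0.341 m: A R^(2/3) = 0.09143 — too small.
Trying y = 0.5 m: A R^(2/3) = 0.1892 — too large.
Trying y = 0.396 m: A R^(2/3) = 0.1222 — ≈ 0.1222.

y_n = 0.396 m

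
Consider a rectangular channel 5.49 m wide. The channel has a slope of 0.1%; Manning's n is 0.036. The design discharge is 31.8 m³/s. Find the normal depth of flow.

y_n = 4.6 m

Manning's equation rearranged: A R^(2/3) = nQ / (1·√S) = 0.036 × 31.8 / (√0.001) = 36.2.
Try y = 3.63 m: A R^(2/3) = 26.84 — short.
Try y = 5.08 m: A R^(2/3) = 40.99 — over.
Try y = 4.6 m: A R^(2/3) = 36.24 — ≈ 36.2.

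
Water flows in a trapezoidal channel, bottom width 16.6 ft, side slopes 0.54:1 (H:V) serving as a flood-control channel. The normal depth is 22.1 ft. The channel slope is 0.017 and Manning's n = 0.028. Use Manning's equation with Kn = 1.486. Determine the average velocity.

With bottom width b = 16.6 ft and side slope z = 0.54: A = (b + zy)y = (16.6 + 0.54×22.1)×22.1 = 630.6 ft²; P = b + 2y√(1+z²) = 16.6 + 2×22.1×1.136 = 66.83 ft.
Hydraulic radius R = A/P = 630.6/66.83 = 9.436 ft.
From Manning's equation, V = (1.486/n) R^(2/3) S^(1/2) = (1.486/0.028) × 9.436^(2/3) × 0.017^(1/2) = 30.9 ft/s.

V = 30.9 ft/s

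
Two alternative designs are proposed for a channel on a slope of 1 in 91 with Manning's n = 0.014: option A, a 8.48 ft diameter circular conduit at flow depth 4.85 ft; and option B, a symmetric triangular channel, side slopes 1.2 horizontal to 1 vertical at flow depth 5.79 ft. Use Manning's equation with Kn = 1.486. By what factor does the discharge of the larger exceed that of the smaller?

1.18

Channel A: For a circular section of diameter D = 8.48 ft at depth y = 4.85 ft, the central angle is θ = 2 arccos(1 − 2y/D) = 3.43 rad. Then A = (D²/8)(θ − sin θ) = 33.39 ft² and P = Dθ/2 = 14.54 ft. Hydraulic radius R = A/P = 33.39/14.54 = 2.296 ft. Q_A = (1.486/0.014)·33.39·2.296^(2/3)·√0.01099 = 646.7 ft³/s.
Channel B: For a triangular section with side slope z = 1.2: A = zy² = 1.2×5.79² = 40.23 ft²; P = 2y√(1+z²) = 2×5.79×1.562 = 18.09 ft. Hydraulic radius R = A/P = 40.23/18.09 = 2.224 ft. Q_B = (1.486/0.014)·40.23·2.224^(2/3)·√0.01099 = 762.7 ft³/s.
The larger discharge is 762.7 ft³/s and the smaller is 646.7 ft³/s; the ratio is 1.18.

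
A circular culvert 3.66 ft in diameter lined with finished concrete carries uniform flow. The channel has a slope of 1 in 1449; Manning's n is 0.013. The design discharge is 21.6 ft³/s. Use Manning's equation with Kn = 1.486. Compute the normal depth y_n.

Manning's equation rearranged: A R^(2/3) = nQ / (1.486·√S) = 0.013 × 21.6 / (1.486 × √0.0006901) = 7.193.
At y = 1.93 ft: A R^(2/3) = 5.421 — too small.
At y = 2.31 ft: A R^(2/3) = 7.187 — close enough.

y_n = 2.31 ft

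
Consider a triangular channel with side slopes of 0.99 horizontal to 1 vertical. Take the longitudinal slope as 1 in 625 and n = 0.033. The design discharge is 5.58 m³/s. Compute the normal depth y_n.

y_n = 2.31 m

Manning's equation rearranged: A R^(2/3) = nQ / (1·√S) = 0.033 × 5.58 / (√0.0016) = 4.603.
Try y = 2.52 m: A R^(2/3) = 5.802 — too large.
Try y = 1.79 m: A R^(2/3) = 2.33 — too small.
Try y = 2.31 m: A R^(2/3) = 4.6 — matches.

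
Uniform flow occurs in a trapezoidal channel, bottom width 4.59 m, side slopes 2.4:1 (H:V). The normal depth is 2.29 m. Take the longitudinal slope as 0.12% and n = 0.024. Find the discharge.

With bottom width b = 4.59 m and side slope z = 2.4: A = (b + zy)y = (4.59 + 2.4×2.29)×2.29 = 23.1 m²; P = b + 2y√(1+z²) = 4.59 + 2×2.29×2.6 = 16.5 m.
Hydraulic radius R = A/P = 23.1/16.5 = 1.4 m.
Manning's equation: Q = (1/n) A R^(2/3) S^(1/2) = (1/0.024) × 23.1 × 1.4^(2/3) × 0.0012^(1/2) = 41.7 m³/s.

Q = 41.7 m³/s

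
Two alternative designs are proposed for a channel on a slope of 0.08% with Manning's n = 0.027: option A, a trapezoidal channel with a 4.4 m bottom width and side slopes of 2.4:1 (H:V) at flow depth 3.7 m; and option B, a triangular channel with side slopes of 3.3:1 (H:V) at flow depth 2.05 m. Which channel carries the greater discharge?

channel A

Channel A: With bottom width b = 4.4 m and side slope z = 2.4: A = (b + zy)y = (4.4 + 2.4×3.7)×3.7 = 49.14 m²; P = b + 2y√(1+z²) = 4.4 + 2×3.7×2.6 = 23.64 m. Hydraulic radius R = A/P = 49.14/23.64 = 2.079 m. Q_A = (1/0.027)·49.14·2.079^(2/3)·√0.0008 = 83.83 m³/s.
Channel B: For a triangular section with side slope z = 3.3: A = zy² = 3.3×2.05² = 13.87 m²; P = 2y√(1+z²) = 2×2.05×3.448 = 14.14 m. Hydraulic radius R = A/P = 13.87/14.14 = 0.981 m. Q_B = (1/0.027)·13.87·0.981^(2/3)·√0.0008 = 14.34 m³/s.
Q_A = 83.83 m³/s vs Q_B = 14.34 m³/s, so channel A carries more.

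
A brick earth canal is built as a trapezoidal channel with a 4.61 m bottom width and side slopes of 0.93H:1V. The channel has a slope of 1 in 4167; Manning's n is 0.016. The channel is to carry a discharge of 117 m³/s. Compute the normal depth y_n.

y_n = 5.91 m

Manning's equation rearranged: A R^(2/3) = nQ / (1·√S) = 0.016 × 117 / (√0.00024) = 120.8.
Try y = 6.42 m: A R^(2/3) = 143.4 — over.
Try y = 5.24 m: A R^(2/3) = 94.59 — short.
Try y = 5.91 m: A R^(2/3) = 120.9 — matches.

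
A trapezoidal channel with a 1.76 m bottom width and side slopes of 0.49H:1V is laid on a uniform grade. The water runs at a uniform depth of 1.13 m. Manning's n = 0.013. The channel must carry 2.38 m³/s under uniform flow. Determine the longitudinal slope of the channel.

S = 0.00027

With bottom width b = 1.76 m and side slope z = 0.49: A = (b + zy)y = (1.76 + 0.49×1.13)×1.13 = 2.614 m²; P = b + 2y√(1+z²) = 1.76 + 2×1.13×1.114 = 4.277 m.
Hydraulic radius R = A/P = 2.614/4.277 = 0.6113 m.
From Manning's equation, S = [nQ / (1 A R^(2/3))]² = [0.013 × 2.38 / (1 × 2.614 × 0.6113^(2/3))]² = 0.00027.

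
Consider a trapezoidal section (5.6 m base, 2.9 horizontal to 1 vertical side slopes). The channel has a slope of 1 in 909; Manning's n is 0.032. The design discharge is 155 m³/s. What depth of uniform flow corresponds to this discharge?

Manning's equation rearranged: A R^(2/3) = nQ / (1·√S) = 0.032 × 155 / (√0.0011) = 149.5.
Try y = 3.43 m: A R^(2/3) = 84.69 — too small.
Try y = 4.42 m: A R^(2/3) = 149.5 — ≈ 149.5.

y_n = 4.42 m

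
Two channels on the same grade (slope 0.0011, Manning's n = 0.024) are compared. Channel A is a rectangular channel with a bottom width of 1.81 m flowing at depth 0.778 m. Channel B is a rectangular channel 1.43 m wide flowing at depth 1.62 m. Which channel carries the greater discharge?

channel B

Channel A: Flow area A = b·y = 1.81 × 0.778 = 1.408 m². Wetted perimeter P = b + 2y = 1.81 + 2×0.778 = 3.366 m. Hydraulic radius R = A/P = 1.408/3.366 = 0.4184 m. Q_A = (1/0.024)·1.408·0.4184^(2/3)·√0.0011 = 1.089 m³/s.
Channel B: Flow area A = b·y = 1.43 × 1.62 = 2.317 m². Wetted perimeter P = b + 2y = 1.43 + 2×1.62 = 4.67 m. Hydraulic radius R = A/P = 2.317/4.67 = 0.4961 m. Q_B = (1/0.024)·2.317·0.4961^(2/3)·√0.0011 = 2.006 m³/s.
Q_A = 1.089 m³/s vs Q_B = 2.006 m³/s, so channel B carries more.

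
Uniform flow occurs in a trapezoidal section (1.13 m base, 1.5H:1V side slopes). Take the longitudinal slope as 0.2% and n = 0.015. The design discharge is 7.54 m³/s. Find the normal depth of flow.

Manning's equation rearranged: A R^(2/3) = nQ / (1·√S) = 0.015 × 7.54 / (√0.002) = 2.529.
Try y = 1.01 m: A R^(2/3) = 1.815 — low.
Try y = 1.18 m: A R^(2/3) = 2.529 — close enough.

y_n = 1.18 m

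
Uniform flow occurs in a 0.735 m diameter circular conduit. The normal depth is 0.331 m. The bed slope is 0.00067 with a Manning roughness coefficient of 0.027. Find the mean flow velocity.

For a circular section of diameter D = 0.735 m at depth y = 0.331 m, the central angle is θ = 2 arccos(1 − 2y/D) = 2.943 rad. Then A = (D²/8)(θ − sin θ) = 0.1854 m² and P = Dθ/2 = 1.081 m.
Hydraulic radius R = A/P = 0.1854/1.081 = 0.1714 m.
From Manning's equation, V = (1/n) R^(2/3) S^(1/2) = (1/0.027) × 0.1714^(2/3) × 0.00067^(1/2) = 0.296 m/s.

V = 0.296 m/s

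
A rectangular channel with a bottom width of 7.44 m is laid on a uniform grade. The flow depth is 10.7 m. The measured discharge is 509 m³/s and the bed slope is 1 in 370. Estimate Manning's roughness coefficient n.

n = 0.016

Flow area A = b·y = 7.44 × 10.7 = 79.61 m². Wetted perimeter P = b + 2y = 7.44 + 2×10.7 = 28.84 m.
Hydraulic radius R = A/P = 79.61/28.84 = 2.76 m.
Rearranging Manning's equation: n = (1/Q) A R^(2/3) S^(1/2) = (1/509) × 79.61 × 2.76^(2/3) × √0.002703 = 0.016.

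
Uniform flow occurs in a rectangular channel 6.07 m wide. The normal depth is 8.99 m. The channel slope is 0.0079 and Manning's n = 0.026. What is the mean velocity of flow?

V = 5.9 m/s

Flow area A = b·y = 6.07 × 8.99 = 54.57 m². Wetted perimeter P = b + 2y = 6.07 + 2×8.99 = 24.05 m.
Hydraulic radius R = A/P = 54.57/24.05 = 2.269 m.
From Manning's equation, V = (1/n) R^(2/3) S^(1/2) = (1/0.026) × 2.269^(2/3) × 0.0079^(1/2) = 5.9 m/s.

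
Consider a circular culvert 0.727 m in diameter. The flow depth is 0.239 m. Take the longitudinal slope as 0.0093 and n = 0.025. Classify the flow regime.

subcritical

For a circular section of diameter D = 0.727 m at depth y = 0.239 m, the central angle is θ = 2 arccos(1 − 2y/D) = 2.442 rad. Then A = (D²/8)(θ − sin θ) = 0.1188 m² and P = Dθ/2 = 0.8878 m.
Hydraulic radius R = A/P = 0.1188/0.8878 = 0.1339 m.
V = (1/n) R^(2/3) √S = (1/0.025) × 0.1339^(2/3) × √0.0093 = 1.009 m/s. Hydraulic depth D_h = A/T = 0.1188/0.683 = 0.174 m.
Froude number Fr = V/√(g·D_h) = 1.009/√(9.81×0.174) = 0.773, which is less than 1, so the flow is subcritical.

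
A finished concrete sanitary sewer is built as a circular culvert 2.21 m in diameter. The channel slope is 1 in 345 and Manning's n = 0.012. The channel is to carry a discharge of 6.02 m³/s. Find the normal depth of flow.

y_n = 1.13 m

Manning's equation rearranged: A R^(2/3) = nQ / (1·√S) = 0.012 × 6.02 / (√0.002899) = 1.342.
At y = 0.923 m: A R^(2/3) = 0.9415 — low.
At y = 1.39 m: A R^(2/3) = 1.863 — high.
At y = 1.13 m: A R^(2/3) = 1.341 — matches.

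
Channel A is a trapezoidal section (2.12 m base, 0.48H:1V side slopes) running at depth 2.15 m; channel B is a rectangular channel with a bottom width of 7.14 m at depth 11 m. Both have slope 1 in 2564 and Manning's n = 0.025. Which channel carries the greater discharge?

Channel A: With bottom width b = 2.12 m and side slope z = 0.48: A = (b + zy)y = (2.12 + 0.48×2.15)×2.15 = 6.777 m²; P = b + 2y√(1+z²) = 2.12 + 2×2.15×1.109 = 6.89 m. Hydraulic radius R = A/P = 6.777/6.89 = 0.9836 m. Q_A = (1/0.025)·6.777·0.9836^(2/3)·√0.00039 = 5.295 m³/s.
Channel B: Flow area A = b·y = 7.14 × 11 = 78.54 m². Wetted perimeter P = b + 2y = 7.14 + 2×11 = 29.14 m. Hydraulic radius R = A/P = 78.54/29.14 = 2.695 m. Q_B = (1/0.025)·78.54·2.695^(2/3)·√0.00039 = 120.2 m³/s.
Q_A = 5.295 m³/s vs Q_B = 120.2 m³/s, so channel B carries more.

channel B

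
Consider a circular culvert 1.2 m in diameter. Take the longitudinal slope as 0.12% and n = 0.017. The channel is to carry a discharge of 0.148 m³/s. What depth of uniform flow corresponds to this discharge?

y_n = 0.307 m

Manning's equation rearranged: A R^(2/3) = nQ / (1·√S) = 0.017 × 0.148 / (√0.0012) = 0.07263.
Trying y = 0.386 m: A R^(2/3) = 0.1135 — too large.
Trying y = 0.274 m: A R^(2/3) = 0.05796 — too small.
Trying y = 0.307 m: A R^(2/3) = 0.07267 — close enough.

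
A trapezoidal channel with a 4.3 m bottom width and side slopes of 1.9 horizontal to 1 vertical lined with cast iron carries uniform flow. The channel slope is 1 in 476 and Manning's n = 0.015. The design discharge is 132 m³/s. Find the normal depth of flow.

Manning's equation rearranged: A R^(2/3) = nQ / (1·√S) = 0.015 × 132 / (√0.002101) = 43.2.
Trying y = 2.04 m: A R^(2/3) = 19.63 — short.
Trying y = 3.68 m: A R^(2/3) = 67.43 — over.
Trying y = 2.99 m: A R^(2/3) = 43.19 — matches.

y_n = 2.99 m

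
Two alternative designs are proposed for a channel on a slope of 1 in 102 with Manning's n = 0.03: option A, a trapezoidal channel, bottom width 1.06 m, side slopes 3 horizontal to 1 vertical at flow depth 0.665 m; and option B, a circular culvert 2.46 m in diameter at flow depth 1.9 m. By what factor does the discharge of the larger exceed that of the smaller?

3.01

Channel A: With bottom width b = 1.06 m and side slope z = 3: A = (b + zy)y = (1.06 + 3×0.665)×0.665 = 2.032 m²; P = b + 2y√(1+z²) = 1.06 + 2×0.665×3.162 = 5.266 m. Hydraulic radius R = A/P = 2.032/5.266 = 0.3858 m. Q_A = (1/0.03)·2.032·0.3858^(2/3)·√0.009804 = 3.553 m³/s.
Channel B: For a circular section of diameter D = 2.46 m at depth y = 1.9 m, the central angle is θ = 2 arccos(1 − 2y/D) = 4.294 rad. Then A = (D²/8)(θ − sin θ) = 3.939 m² and P = Dθ/2 = 5.281 m. Hydraulic radius R = A/P = 3.939/5.281 = 0.7459 m. Q_B = (1/0.03)·3.939·0.7459^(2/3)·√0.009804 = 10.69 m³/s.
The larger discharge is 10.69 m³/s and the smaller is 3.553 m³/s; the ratio is 3.01.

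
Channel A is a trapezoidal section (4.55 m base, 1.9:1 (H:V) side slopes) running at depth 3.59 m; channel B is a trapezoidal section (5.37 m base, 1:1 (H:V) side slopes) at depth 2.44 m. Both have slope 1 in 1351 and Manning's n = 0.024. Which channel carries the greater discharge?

Channel A: With bottom width b = 4.55 m and side slope z = 1.9: A = (b + zy)y = (4.55 + 1.9×3.59)×3.59 = 40.82 m²; P = b + 2y√(1+z²) = 4.55 + 2×3.59×2.147 = 19.97 m. Hydraulic radius R = A/P = 40.82/19.97 = 2.045 m. Q_A = (1/0.024)·40.82·2.045^(2/3)·√0.0007402 = 74.55 m³/s.
Channel B: With bottom width b = 5.37 m and side slope z = 1: A = (b + zy)y = (5.37 + 1×2.44)×2.44 = 19.06 m²; P = b + 2y√(1+z²) = 5.37 + 2×2.44×1.414 = 12.27 m. Hydraulic radius R = A/P = 19.06/12.27 = 1.553 m. Q_B = (1/0.024)·19.06·1.553^(2/3)·√0.0007402 = 28.97 m³/s.
Q_A = 74.55 m³/s vs Q_B = 28.97 m³/s, so channel A carries more.

channel A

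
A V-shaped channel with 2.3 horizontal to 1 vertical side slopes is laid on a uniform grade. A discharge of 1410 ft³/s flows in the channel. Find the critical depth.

y_c = 7.48 ft

At critical depth, Q² T / (g A³) = 1, i.e. A³/T = Q²/g = 1410²/32.2 = 61740.
Trying y = 9.41 ft: A³/T = 195200 — high.
Trying y = 5.52 ft: A³/T = 13560 — low.
Trying y = 7.48 ft: A³/T = 61930 — ≈ 61740.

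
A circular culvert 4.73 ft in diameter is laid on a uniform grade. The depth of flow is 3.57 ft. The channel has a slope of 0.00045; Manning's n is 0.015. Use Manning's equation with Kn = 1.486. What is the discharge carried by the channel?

For a circular section of diameter D = 4.73 ft at depth y = 3.57 ft, the central angle is θ = 2 arccos(1 − 2y/D) = 4.211 rad. Then A = (D²/8)(θ − sin θ) = 14.23 ft² and P = Dθ/2 = 9.959 ft.
Hydraulic radius R = A/P = 14.23/9.959 = 1.429 ft.
Manning's equation: Q = (1.486/n) A R^(2/3) S^(1/2) = (1.486/0.015) × 14.23 × 1.429^(2/3) × 0.00045^(1/2) = 37.9 ft³/s.

Q = 37.9 ft³/s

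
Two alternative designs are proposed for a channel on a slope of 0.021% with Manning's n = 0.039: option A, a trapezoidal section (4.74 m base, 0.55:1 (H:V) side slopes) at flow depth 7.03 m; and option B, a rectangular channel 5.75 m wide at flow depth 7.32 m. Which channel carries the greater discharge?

channel A

Channel A: With bottom width b = 4.74 m and side slope z = 0.55: A = (b + zy)y = (4.74 + 0.55×7.03)×7.03 = 60.5 m²; P = b + 2y√(1+z²) = 4.74 + 2×7.03×1.141 = 20.79 m. Hydraulic radius R = A/P = 60.5/20.79 = 2.911 m. Q_A = (1/0.039)·60.5·2.911^(2/3)·√0.00021 = 45.83 m³/s.
Channel B: Flow area A = b·y = 5.75 × 7.32 = 42.09 m². Wetted perimeter P = b + 2y = 5.75 + 2×7.32 = 20.39 m. Hydraulic radius R = A/P = 42.09/20.39 = 2.064 m. Q_B = (1/0.039)·42.09·2.064^(2/3)·√0.00021 = 25.36 m³/s.
Q_A = 45.83 m³/s vs Q_B = 25.36 m³/s, so channel A carries more.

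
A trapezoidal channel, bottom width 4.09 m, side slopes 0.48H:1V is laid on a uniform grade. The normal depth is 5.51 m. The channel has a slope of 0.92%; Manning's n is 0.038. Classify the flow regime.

With bottom width b = 4.09 m and side slope z = 0.48: A = (b + zy)y = (4.09 + 0.48×5.51)×5.51 = 37.11 m²; P = b + 2y√(1+z²) = 4.09 + 2×5.51×1.109 = 16.31 m.
Hydraulic radius R = A/P = 37.11/16.31 = 2.275 m.
V = (1/n) R^(2/3) √S = (1/0.038) × 2.275^(2/3) × √0.0092 = 4.366 m/s. Hydraulic depth D_h = A/T = 37.11/9.38 = 3.956 m.
Froude number Fr = V/√(g·D_h) = 4.366/√(9.81×3.956) = 0.701, which is less than 1, so the flow is subcritical.

subcritical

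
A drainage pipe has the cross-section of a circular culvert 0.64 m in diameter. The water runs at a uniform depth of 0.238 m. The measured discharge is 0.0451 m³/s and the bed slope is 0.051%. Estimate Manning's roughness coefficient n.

For a circular section of diameter D = 0.64 m at depth y = 0.238 m, the central angle is θ = 2 arccos(1 − 2y/D) = 2.623 rad. Then A = (D²/8)(θ − sin θ) = 0.1089 m² and P = Dθ/2 = 0.8395 m.
Hydraulic radius R = A/P = 0.1089/0.8395 = 0.1298 m.
Rearranging Manning's equation: n = (1/Q) A R^(2/3) S^(1/2) = (1/0.0451) × 0.1089 × 0.1298^(2/3) × √0.00051 = 0.014.

n = 0.014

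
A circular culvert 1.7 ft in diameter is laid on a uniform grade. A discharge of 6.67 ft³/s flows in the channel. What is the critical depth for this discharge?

y_c = 0.962 ft

At critical depth, Q² T / (g A³) = 1, i.e. A³/T = Q²/g = 6.67²/32.2 = 1.382.
At y = 1.16 ft: A³/T = 2.838 — over.
At y = 0.748 ft: A³/T = 0.5274 — short.
At y = 0.962 ft: A³/T = 1.38 — ≈ 1.382.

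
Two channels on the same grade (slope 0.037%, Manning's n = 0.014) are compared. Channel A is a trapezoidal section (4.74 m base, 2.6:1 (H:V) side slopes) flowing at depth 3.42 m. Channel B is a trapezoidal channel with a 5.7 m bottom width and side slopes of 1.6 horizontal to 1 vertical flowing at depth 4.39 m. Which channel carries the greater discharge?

Channel A: With bottom width b = 4.74 m and side slope z = 2.6: A = (b + zy)y = (4.74 + 2.6×3.42)×3.42 = 46.62 m²; P = b + 2y√(1+z²) = 4.74 + 2×3.42×2.786 = 23.79 m. Hydraulic radius R = A/P = 46.62/23.79 = 1.959 m. Q_A = (1/0.014)·46.62·1.959^(2/3)·√0.00037 = 100.3 m³/s.
Channel B: With bottom width b = 5.7 m and side slope z = 1.6: A = (b + zy)y = (5.7 + 1.6×4.39)×4.39 = 55.86 m²; P = b + 2y√(1+z²) = 5.7 + 2×4.39×1.887 = 22.27 m. Hydraulic radius R = A/P = 55.86/22.27 = 2.509 m. Q_B = (1/0.014)·55.86·2.509^(2/3)·√0.00037 = 141.7 m³/s.
Q_A = 100.3 m³/s vs Q_B = 141.7 m³/s, so channel B carries more.

channel B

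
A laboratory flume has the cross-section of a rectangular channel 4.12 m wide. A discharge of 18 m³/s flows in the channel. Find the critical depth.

y_c = 1.25 m

For a rectangular channel, critical depth y_c = (q²/g)^(1/3) where q = Q/b = 18/4.12 = 4.369 m²/s.
So y_c = (4.369²/9.81)^(1/3) = 1.25 m.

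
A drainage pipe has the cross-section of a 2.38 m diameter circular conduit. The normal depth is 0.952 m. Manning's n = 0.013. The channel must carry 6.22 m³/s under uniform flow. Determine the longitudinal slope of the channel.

For a circular section of diameter D = 2.38 m at depth y = 0.952 m, the central angle is θ = 2 arccos(1 − 2y/D) = 2.739 rad. Then A = (D²/8)(θ − sin θ) = 1.662 m² and P = Dθ/2 = 3.259 m.
Hydraulic radius R = A/P = 1.662/3.259 = 0.5099 m.
From Manning's equation, S = [nQ / (1 A R^(2/3))]² = [0.013 × 6.22 / (1 × 1.662 × 0.5099^(2/3))]² = 0.00581.

S = 0.00581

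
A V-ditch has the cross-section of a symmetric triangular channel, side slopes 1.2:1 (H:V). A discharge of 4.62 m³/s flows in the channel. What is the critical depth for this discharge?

y_c = 1.25 m

At critical depth, Q² T / (g A³) = 1, i.e. A³/T = Q²/g = 4.62²/9.81 = 2.176.
Trying y = 0.997 m: A³/T = 0.7093 — low.
Trying y = 1.35 m: A³/T = 3.229 — high.
Trying y = 1.25 m: A³/T = 2.197 — ≈ 2.176.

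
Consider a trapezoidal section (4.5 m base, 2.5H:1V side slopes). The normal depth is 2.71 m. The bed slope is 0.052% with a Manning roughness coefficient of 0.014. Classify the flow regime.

subcritical

With bottom width b = 4.5 m and side slope z = 2.5: A = (b + zy)y = (4.5 + 2.5×2.71)×2.71 = 30.56 m²; P = b + 2y√(1+z²) = 4.5 + 2×2.71×2.693 = 19.09 m.
Hydraulic radius R = A/P = 30.56/19.09 = 1.6 m.
V = (1/n) R^(2/3) √S = (1/0.014) × 1.6^(2/3) × √0.00052 = 2.228 m/s. Hydraulic depth D_h = A/T = 30.56/18.05 = 1.693 m.
Froude number Fr = V/√(g·D_h) = 2.228/√(9.81×1.693) = 0.547, which is less than 1, so the flow is subcritical.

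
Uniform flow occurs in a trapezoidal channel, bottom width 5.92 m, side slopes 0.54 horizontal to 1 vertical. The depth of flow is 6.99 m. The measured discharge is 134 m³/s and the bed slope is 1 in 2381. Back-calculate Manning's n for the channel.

n = 0.0221

With bottom width b = 5.92 m and side slope z = 0.54: A = (b + zy)y = (5.92 + 0.54×6.99)×6.99 = 67.77 m²; P = b + 2y√(1+z²) = 5.92 + 2×6.99×1.136 = 21.81 m.
Hydraulic radius R = A/P = 67.77/21.81 = 3.107 m.
Rearranging Manning's equation: n = (1/Q) A R^(2/3) S^(1/2) = (1/134) × 67.77 × 3.107^(2/3) × √0.00042 = 0.0221.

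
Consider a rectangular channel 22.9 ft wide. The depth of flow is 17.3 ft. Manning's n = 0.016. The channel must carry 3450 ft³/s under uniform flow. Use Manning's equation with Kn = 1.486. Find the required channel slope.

Flow area A = b·y = 22.9 × 17.3 = 396.2 ft². Wetted perimeter P = b + 2y = 22.9 + 2×17.3 = 57.5 ft.
Hydraulic radius R = A/P = 396.2/57.5 = 6.89 ft.
From Manning's equation, S = [nQ / (1.486 A R^(2/3))]² = [0.016 × 3450 / (1.486 × 396.2 × 6.89^(2/3))]² = 0.000671.

S = 0.000671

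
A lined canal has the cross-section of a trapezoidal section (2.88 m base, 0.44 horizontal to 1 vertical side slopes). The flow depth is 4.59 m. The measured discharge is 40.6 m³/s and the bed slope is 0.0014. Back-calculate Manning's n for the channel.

n = 0.03

With bottom width b = 2.88 m and side slope z = 0.44: A = (b + zy)y = (2.88 + 0.44×4.59)×4.59 = 22.49 m²; P = b + 2y√(1+z²) = 2.88 + 2×4.59×1.093 = 12.91 m.
Hydraulic radius R = A/P = 22.49/12.91 = 1.742 m.
Rearranging Manning's equation: n = (1/Q) A R^(2/3) S^(1/2) = (1/40.6) × 22.49 × 1.742^(2/3) × √0.0014 = 0.03.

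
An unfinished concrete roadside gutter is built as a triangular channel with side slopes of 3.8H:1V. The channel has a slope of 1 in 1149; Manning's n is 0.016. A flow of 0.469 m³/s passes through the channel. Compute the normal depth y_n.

y_n = 0.435 m

Manning's equation rearranged: A R^(2/3) = nQ / (1·√S) = 0.016 × 0.469 / (√0.0008703) = 0.2544.
Trying y = 0.497 m: A R^(2/3) = 0.3628 — high.
Trying y = 0.435 m: A R^(2/3) = 0.2543 — ≈ 0.2544.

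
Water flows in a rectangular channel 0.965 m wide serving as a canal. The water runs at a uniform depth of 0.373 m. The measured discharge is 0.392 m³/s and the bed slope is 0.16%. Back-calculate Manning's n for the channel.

Flow area A = b·y = 0.965 × 0.373 = 0.3599 m². Wetted perimeter P = b + 2y = 0.965 + 2×0.373 = 1.711 m.
Hydraulic radius R = A/P = 0.3599/1.711 = 0.2104 m.
Rearranging Manning's equation: n = (1/Q) A R^(2/3) S^(1/2) = (1/0.392) × 0.3599 × 0.2104^(2/3) × √0.0016 = 0.013.

n = 0.013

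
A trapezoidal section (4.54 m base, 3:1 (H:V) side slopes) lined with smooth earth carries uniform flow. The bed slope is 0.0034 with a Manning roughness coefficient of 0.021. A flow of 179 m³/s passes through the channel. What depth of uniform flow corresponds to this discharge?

Manning's equation rearranged: A R^(2/3) = nQ / (1·√S) = 0.021 × 179 / (√0.0034) = 64.47.
Try y = 2.46 m: A R^(2/3) = 37.72 — low.
Try y = 3.13 m: A R^(2/3) = 64.32 — matches.

y_n = 3.13 m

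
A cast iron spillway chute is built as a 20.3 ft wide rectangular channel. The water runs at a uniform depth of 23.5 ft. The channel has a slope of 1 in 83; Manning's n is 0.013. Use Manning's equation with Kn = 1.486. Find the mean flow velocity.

V = 46.3 ft/s

Flow area A = b·y = 20.3 × 23.5 = 477.1 ft². Wetted perimeter P = b + 2y = 20.3 + 2×23.5 = 67.3 ft.
Hydraulic radius R = A/P = 477.1/67.3 = 7.088 ft.
From Manning's equation, V = (1.486/n) R^(2/3) S^(1/2) = (1.486/0.013) × 7.088^(2/3) × 0.01205^(1/2) = 46.3 ft/s.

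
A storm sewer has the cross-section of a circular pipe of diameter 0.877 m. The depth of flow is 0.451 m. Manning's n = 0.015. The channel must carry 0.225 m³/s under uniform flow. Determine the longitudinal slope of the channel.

For a circular section of diameter D = 0.877 m at depth y = 0.451 m, the central angle is θ = 2 arccos(1 − 2y/D) = 3.199 rad. Then A = (D²/8)(θ − sin θ) = 0.313 m² and P = Dθ/2 = 1.403 m.
Hydraulic radius R = A/P = 0.313/1.403 = 0.2232 m.
From Manning's equation, S = [nQ / (1 A R^(2/3))]² = [0.015 × 0.225 / (1 × 0.313 × 0.2232^(2/3))]² = 0.000859.

S = 0.000859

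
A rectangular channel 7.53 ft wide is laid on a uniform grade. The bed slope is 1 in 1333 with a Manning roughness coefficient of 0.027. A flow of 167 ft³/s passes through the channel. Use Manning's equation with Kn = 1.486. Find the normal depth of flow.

Manning's equation rearranged: A R^(2/3) = nQ / (1.486·√S) = 0.027 × 167 / (1.486 × √0.0007502) = 110.8.
At y = 9.95 ft: A R^(2/3) = 146.4 — too large.
At y = 7.89 ft: A R^(2/3) = 110.9 — ≈ 110.8.

y_n = 7.89 ft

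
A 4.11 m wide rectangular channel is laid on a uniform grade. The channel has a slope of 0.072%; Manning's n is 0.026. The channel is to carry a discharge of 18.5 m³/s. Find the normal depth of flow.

y_n = 3.64 m

Manning's equation rearranged: A R^(2/3) = nQ / (1·√S) = 0.026 × 18.5 / (√0.00072) = 17.93.
Trying y = 2.89 m: A R^(2/3) = 13.42 — low.
Trying y = 3.64 m: A R^(2/3) = 17.94 — ≈ 17.93.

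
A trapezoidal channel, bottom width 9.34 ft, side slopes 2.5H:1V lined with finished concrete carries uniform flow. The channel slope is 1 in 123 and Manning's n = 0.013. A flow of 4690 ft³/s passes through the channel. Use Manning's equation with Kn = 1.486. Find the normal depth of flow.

Manning's equation rearranged: A R^(2/3) = nQ / (1.486·√S) = 0.013 × 4690 / (1.486 × √0.00813) = 455.
At y = 6.12 ft: A R^(2/3) = 351.9 — too small.
At y = 8.21 ft: A R^(2/3) = 676.1 — too large.
At y = 6.88 ft: A R^(2/3) = 455.2 — matches.

y_n = 6.88 ft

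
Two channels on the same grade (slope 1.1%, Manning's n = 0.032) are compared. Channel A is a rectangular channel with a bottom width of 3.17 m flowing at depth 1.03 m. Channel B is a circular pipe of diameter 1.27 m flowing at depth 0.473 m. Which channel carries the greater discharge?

Channel A: Flow area A = b·y = 3.17 × 1.03 = 3.265 m². Wetted perimeter P = b + 2y = 3.17 + 2×1.03 = 5.23 m. Hydraulic radius R = A/P = 3.265/5.23 = 0.6243 m. Q_A = (1/0.032)·3.265·0.6243^(2/3)·√0.011 = 7.817 m³/s.
Channel B: For a circular section of diameter D = 1.27 m at depth y = 0.473 m, the central angle is θ = 2 arccos(1 − 2y/D) = 2.626 rad. Then A = (D²/8)(θ − sin θ) = 0.4299 m² and P = Dθ/2 = 1.667 m. Hydraulic radius R = A/P = 0.4299/1.667 = 0.2578 m. Q_B = (1/0.032)·0.4299·0.2578^(2/3)·√0.011 = 0.5708 m³/s.
Q_A = 7.817 m³/s vs Q_B = 0.5708 m³/s, so channel A carries more.

channel A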